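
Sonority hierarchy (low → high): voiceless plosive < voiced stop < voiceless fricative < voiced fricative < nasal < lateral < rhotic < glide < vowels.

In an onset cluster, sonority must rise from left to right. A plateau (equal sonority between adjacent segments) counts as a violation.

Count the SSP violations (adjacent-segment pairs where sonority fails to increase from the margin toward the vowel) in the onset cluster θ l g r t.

/θ/: voiceless fricative = 3.
/l/: lateral = 6.
/g/: voiced stop = 2.
/r/: rhotic = 7.
/t/: voiceless plosive = 1.
/θ/→/l/: 3→6 (rises) — ok.
/l/→/g/: 6→2 (does not rise) — violation.
/g/→/r/: 2→7 (rises) — ok.
/r/→/t/: 7→1 (does not rise) — violation.

2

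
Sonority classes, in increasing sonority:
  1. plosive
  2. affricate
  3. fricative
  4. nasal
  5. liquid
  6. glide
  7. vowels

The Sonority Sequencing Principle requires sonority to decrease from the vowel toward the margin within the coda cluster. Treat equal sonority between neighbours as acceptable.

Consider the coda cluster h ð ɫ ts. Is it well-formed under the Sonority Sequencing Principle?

/h/: fricative = 3.
/ð/: fricative = 3.
/ɫ/: liquid = 5.
/ts/: affricate = 2.
The profile is 3-3-5-2. Between /ð/ (3) and /ɫ/ (5) sonority does not fall, so the cluster violates the SSP.

no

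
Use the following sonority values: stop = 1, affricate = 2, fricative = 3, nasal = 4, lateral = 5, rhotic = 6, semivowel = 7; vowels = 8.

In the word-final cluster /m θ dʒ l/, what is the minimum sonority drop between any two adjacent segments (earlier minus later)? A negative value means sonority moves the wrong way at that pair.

/m/ is a nasal (sonority 4).
/θ/ is a fricative (sonority 3).
/dʒ/ is an affricate (sonority 2).
/l/ is a lateral (sonority 5).
/m/→/θ/: change +1.
/θ/→/dʒ/: change +1.
/dʒ/→/l/: change -3.
Minimum = -3.

-3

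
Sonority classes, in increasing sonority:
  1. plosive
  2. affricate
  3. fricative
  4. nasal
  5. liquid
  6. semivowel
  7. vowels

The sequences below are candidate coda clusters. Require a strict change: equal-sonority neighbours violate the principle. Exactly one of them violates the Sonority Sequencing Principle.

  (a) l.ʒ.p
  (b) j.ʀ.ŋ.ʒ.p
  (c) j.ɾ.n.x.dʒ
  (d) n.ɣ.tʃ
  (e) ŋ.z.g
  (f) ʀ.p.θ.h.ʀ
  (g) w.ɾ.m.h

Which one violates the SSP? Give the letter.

(a) 5-3-1 → obeys
(b) 6-5-4-3-1 → obeys
(c) 6-5-4-3-2 → obeys
(d) 4-3-2 → obeys
(e) 4-3-1 → obeys
(f) 5-1-3-3-5 → violates
(g) 6-5-4-3 → obeys

f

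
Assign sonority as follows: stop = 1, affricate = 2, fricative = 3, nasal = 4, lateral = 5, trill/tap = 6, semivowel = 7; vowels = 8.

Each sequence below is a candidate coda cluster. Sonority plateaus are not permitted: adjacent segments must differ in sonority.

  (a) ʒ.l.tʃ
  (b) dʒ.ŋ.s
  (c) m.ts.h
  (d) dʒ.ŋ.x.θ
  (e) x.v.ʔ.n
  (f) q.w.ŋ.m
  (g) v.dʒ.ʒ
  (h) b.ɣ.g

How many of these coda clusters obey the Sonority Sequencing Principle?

(a) sonority 3-5-2: ill-formed.
(b) sonority 2-4-3: ill-formed.
(c) sonority 4-2-3: ill-formed.
(d) sonority 2-4-3-3: ill-formed.
(e) sonority 3-3-1-4: ill-formed.
(f) sonority 1-7-4-4: ill-formed.
(g) sonority 3-2-3: ill-formed.
(h) sonority 1-3-1: ill-formed.

0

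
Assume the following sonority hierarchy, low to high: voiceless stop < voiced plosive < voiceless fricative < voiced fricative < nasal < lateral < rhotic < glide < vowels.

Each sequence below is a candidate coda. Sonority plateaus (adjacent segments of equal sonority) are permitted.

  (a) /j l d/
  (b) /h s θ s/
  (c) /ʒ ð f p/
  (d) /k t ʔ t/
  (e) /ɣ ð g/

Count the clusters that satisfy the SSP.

5

(a) sonority 8-6-2: well-formed.
(b) sonority 3-3-3-3: well-formed.
(c) sonority 4-4-3-1: well-formed.
(d) sonority 1-1-1-1: well-formed.
(e) sonority 4-4-2: well-formed.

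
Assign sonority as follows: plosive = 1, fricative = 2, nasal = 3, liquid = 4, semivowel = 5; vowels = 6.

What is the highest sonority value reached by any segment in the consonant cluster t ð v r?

4

/t/ — plosive, sonority 1.
/ð/ — fricative, sonority 2.
/v/ — fricative, sonority 2.
/r/ — liquid, sonority 4.
The maximum is 4.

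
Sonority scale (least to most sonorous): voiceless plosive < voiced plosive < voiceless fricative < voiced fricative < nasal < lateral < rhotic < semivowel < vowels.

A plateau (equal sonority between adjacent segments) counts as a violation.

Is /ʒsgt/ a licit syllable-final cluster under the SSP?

yes

/ʒ/ — voiced fricative, sonority 4.
/s/ — voiceless fricative, sonority 3.
/g/ — voiced plosive, sonority 2.
/t/ — voiceless plosive, sonority 1.
The profile 4-3-2-1 strictly falls, so the syllable-final cluster satisfies the SSP.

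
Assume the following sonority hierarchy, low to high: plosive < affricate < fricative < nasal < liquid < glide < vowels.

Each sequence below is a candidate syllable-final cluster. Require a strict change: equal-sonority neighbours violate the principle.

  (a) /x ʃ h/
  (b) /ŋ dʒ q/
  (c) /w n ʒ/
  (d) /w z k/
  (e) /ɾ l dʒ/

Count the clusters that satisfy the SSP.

(a) sonority 3-3-3: ill-formed.
(b) sonority 4-2-1: well-formed.
(c) sonority 6-4-3: well-formed.
(d) sonority 6-3-1: well-formed.
(e) sonority 5-5-2: ill-formed.

3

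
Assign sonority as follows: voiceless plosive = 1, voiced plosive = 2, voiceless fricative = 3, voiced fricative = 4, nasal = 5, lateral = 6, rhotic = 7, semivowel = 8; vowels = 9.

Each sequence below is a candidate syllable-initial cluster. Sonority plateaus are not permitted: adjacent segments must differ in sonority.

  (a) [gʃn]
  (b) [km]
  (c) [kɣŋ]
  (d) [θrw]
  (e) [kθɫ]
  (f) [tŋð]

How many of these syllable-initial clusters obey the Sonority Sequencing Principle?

(a) sonority 2-3-5: well-formed.
(b) sonority 1-5: well-formed.
(c) sonority 1-4-5: well-formed.
(d) sonority 3-7-8: well-formed.
(e) sonority 1-3-6: well-formed.
(f) sonority 1-5-4: ill-formed.

5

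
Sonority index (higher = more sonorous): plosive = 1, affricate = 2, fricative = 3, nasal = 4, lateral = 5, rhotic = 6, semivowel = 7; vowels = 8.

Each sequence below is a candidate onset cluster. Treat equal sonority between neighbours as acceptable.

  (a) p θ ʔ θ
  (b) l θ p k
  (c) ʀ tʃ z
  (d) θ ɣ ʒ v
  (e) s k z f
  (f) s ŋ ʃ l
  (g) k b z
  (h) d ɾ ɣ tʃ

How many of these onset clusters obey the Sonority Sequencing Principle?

(a) 1-3-1-3 → violates
(b) 5-3-1-1 → violates
(c) 6-2-3 → violates
(d) 3-3-3-3 → obeys
(e) 3-1-3-3 → violates
(f) 3-4-3-5 → violates
(g) 1-1-3 → obeys
(h) 1-6-3-2 → violates

2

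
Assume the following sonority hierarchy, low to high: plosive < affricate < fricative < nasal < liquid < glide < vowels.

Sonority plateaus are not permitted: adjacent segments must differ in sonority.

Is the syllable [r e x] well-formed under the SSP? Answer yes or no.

Onset: /r/ is a liquid (sonority 5); then the nucleus /e/ (sonority 7).
Onset profile 5-7 — rises to the nucleus.
Coda: /x/ is a fricative (sonority 3).
Coda profile 7-3 — falls from the nucleus.

yes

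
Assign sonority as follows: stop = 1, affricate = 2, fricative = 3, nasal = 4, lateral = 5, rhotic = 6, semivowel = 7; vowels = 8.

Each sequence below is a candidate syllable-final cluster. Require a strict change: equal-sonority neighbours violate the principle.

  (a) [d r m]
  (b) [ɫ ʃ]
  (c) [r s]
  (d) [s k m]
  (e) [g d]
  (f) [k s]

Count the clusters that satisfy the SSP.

(a) 1-6-4 → violates
(b) 5-3 → obeys
(c) 6-3 → obeys
(d) 3-1-4 → violates
(e) 1-1 → violates
(f) 1-3 → violates

2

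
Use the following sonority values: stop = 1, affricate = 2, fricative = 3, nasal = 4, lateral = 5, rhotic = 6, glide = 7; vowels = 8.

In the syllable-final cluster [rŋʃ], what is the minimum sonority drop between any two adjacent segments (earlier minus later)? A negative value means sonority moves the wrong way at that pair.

1

/r/: rhotic = 6.
/ŋ/: nasal = 4.
/ʃ/: fricative = 3.
/r/→/ŋ/: change +2.
/ŋ/→/ʃ/: change +1.
Minimum = 1.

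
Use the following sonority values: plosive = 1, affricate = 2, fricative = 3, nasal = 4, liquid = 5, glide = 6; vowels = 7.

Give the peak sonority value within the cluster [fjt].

6

/f/ is a fricative (sonority 3).
/j/ is a glide (sonority 6).
/t/ is a plosive (sonority 1).
The maximum is 6.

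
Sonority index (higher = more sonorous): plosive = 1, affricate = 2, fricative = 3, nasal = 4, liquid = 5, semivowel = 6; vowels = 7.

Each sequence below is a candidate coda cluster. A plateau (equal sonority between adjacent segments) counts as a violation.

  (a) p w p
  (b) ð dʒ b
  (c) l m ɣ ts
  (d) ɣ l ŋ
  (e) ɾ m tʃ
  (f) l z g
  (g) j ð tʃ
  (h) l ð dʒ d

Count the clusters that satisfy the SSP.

6

(a) p w p: profile 1-6-1 — violates.
(b) ð dʒ b: profile 3-2-1 — obeys.
(c) l m ɣ ts: profile 5-4-3-2 — obeys.
(d) ɣ l ŋ: profile 3-5-4 — violates.
(e) ɾ m tʃ: profile 5-4-2 — obeys.
(f) l z g: profile 5-3-1 — obeys.
(g) j ð tʃ: profile 6-3-2 — obeys.
(h) l ð dʒ d: profile 5-3-2-1 — obeys.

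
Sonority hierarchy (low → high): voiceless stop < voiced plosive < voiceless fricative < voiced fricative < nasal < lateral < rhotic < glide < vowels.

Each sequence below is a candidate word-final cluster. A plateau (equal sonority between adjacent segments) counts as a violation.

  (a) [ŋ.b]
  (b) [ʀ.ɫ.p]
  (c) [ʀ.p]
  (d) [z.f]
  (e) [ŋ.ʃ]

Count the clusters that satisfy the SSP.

5

(a) 5-2 → obeys
(b) 7-6-1 → obeys
(c) 7-1 → obeys
(d) 4-3 → obeys
(e) 5-3 → obeys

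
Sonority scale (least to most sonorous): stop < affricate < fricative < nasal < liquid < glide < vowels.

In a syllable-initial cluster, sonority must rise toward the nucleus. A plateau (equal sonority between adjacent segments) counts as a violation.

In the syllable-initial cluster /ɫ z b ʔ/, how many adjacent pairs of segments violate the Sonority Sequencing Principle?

/ɫ/: liquid = 5.
/z/: fricative = 3.
/b/: stop = 1.
/ʔ/: stop = 1.
/ɫ/→/z/: 5→3 (does not rise) — violation.
/z/→/b/: 3→1 (does not rise) — violation.
/b/→/ʔ/: 1→1 (plateau) — violation.

3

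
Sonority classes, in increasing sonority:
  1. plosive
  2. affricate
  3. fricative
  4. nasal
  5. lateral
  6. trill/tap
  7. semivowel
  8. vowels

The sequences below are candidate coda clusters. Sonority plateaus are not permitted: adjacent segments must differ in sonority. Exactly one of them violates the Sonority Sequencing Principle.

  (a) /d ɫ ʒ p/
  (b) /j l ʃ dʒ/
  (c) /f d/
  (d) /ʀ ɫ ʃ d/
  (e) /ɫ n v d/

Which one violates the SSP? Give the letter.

a

(a) /d ɫ ʒ p/: profile 1-5-3-1 — violates.
(b) /j l ʃ dʒ/: profile 7-5-3-2 — obeys.
(c) /f d/: profile 3-1 — obeys.
(d) /ʀ ɫ ʃ d/: profile 6-5-3-1 — obeys.
(e) /ɫ n v d/: profile 5-4-3-1 — obeys.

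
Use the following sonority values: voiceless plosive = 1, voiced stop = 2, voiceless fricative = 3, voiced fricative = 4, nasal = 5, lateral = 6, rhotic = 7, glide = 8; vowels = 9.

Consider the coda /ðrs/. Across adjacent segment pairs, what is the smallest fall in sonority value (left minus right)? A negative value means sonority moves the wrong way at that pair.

/ð/: voiced fricative = 4.
/r/: rhotic = 7.
/s/: voiceless fricative = 3.
/ð/→/r/: change -3.
/r/→/s/: change +4.
Minimum = -3.

-3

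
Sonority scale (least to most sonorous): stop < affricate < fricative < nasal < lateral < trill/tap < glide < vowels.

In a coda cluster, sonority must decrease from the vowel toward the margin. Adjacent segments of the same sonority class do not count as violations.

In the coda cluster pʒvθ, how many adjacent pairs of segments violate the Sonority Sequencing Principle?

1

/p/ is a stop (sonority 1).
/ʒ/ is a fricative (sonority 3).
/v/ is a fricative (sonority 3).
/θ/ is a fricative (sonority 3).
/p/→/ʒ/: 1→3 (does not fall) — violation.
/ʒ/→/v/: 3→3 (plateau, allowed) — ok.
/v/→/θ/: 3→3 (plateau, allowed) — ok.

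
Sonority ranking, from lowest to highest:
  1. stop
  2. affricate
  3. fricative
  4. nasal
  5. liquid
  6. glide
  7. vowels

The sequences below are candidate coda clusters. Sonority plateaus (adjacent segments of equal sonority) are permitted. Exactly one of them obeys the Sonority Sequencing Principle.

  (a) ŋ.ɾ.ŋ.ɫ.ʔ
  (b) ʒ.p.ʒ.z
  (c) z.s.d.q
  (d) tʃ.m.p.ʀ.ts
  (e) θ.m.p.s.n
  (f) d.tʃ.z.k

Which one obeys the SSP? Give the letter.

(a) sonority 4-5-4-5-1: ill-formed.
(b) sonority 3-1-3-3: ill-formed.
(c) sonority 3-3-1-1: well-formed.
(d) sonority 2-4-1-5-2: ill-formed.
(e) sonority 3-4-1-3-4: ill-formed.
(f) sonority 1-2-3-1: ill-formed.

c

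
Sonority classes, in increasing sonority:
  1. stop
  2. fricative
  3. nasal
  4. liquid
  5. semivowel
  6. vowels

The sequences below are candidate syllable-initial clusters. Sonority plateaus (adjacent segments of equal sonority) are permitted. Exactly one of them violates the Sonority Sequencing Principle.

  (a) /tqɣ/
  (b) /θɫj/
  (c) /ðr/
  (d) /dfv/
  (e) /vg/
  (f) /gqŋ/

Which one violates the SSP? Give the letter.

(a) sonority 1-1-2: well-formed.
(b) sonority 2-4-5: well-formed.
(c) sonority 2-4: well-formed.
(d) sonority 1-2-2: well-formed.
(e) sonority 2-1: ill-formed.
(f) sonority 1-1-3: well-formed.

e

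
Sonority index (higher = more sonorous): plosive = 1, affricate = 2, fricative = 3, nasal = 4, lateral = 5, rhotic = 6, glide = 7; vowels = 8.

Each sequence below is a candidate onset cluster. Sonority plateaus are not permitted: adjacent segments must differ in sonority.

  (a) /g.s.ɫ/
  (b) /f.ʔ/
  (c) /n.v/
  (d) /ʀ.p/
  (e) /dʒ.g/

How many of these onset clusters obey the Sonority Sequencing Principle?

(a) sonority 1-3-5: well-formed.
(b) sonority 3-1: ill-formed.
(c) sonority 4-3: ill-formed.
(d) sonority 6-1: ill-formed.
(e) sonority 2-1: ill-formed.

1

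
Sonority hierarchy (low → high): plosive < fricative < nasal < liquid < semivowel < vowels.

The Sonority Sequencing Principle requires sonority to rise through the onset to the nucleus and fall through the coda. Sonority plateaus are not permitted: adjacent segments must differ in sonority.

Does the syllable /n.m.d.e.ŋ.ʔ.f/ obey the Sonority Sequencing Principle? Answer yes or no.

Onset: /n/ is a nasal (sonority 3), /m/ is a nasal (sonority 3), /d/ is a plosive (sonority 1); then the nucleus /e/ (sonority 6).
Onset profile 3-3-1-6 — does not strictly rise throughout.
Coda: /ŋ/ is a nasal (sonority 3), /ʔ/ is a plosive (sonority 1), /f/ is a fricative (sonority 2).
Coda profile 6-3-1-2 — does not strictly fall throughout.

no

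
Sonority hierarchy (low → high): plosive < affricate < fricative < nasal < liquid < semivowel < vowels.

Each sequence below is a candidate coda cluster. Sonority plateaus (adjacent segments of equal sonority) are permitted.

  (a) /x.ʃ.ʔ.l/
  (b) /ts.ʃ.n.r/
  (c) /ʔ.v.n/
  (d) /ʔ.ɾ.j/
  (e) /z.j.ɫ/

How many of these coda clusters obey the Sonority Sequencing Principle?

(a) sonority 3-3-1-5: ill-formed.
(b) sonority 2-3-4-5: ill-formed.
(c) sonority 1-3-4: ill-formed.
(d) sonority 1-5-6: ill-formed.
(e) sonority 3-6-5: ill-formed.

0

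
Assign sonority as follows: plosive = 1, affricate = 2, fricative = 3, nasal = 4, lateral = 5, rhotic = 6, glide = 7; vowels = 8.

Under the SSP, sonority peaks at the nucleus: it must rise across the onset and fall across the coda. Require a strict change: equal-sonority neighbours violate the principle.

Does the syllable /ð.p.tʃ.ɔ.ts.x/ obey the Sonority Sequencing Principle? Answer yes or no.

Onset: /ð/ is a fricative (sonority 3), /p/ is a plosive (sonority 1), /tʃ/ is an affricate (sonority 2); then the nucleus /ɔ/ (sonority 8).
Onset profile 3-1-2-8 — does not strictly rise throughout.
Coda: /ts/ is an affricate (sonority 2), /x/ is a fricative (sonority 3).
Coda profile 8-2-3 — does not strictly fall throughout.

no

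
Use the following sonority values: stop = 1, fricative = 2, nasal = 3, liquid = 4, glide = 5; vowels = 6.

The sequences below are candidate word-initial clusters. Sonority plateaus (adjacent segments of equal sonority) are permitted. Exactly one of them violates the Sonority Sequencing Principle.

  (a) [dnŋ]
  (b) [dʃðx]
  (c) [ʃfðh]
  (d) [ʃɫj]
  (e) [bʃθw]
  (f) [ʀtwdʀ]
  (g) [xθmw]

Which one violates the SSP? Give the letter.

f

(a) sonority 1-3-3: well-formed.
(b) sonority 1-2-2-2: well-formed.
(c) sonority 2-2-2-2: well-formed.
(d) sonority 2-4-5: well-formed.
(e) sonority 1-2-2-5: well-formed.
(f) sonority 4-1-5-1-4: ill-formed.
(g) sonority 2-2-3-5: well-formed.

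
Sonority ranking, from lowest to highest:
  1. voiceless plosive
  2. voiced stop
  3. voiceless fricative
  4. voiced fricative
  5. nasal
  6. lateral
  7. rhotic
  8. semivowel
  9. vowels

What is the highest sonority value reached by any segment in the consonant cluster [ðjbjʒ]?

/ð/ is a voiced fricative (sonority 4).
/j/ is a semivowel (sonority 8).
/b/ is a voiced stop (sonority 2).
/j/ is a semivowel (sonority 8).
/ʒ/ is a voiced fricative (sonority 4).
The maximum is 8.

8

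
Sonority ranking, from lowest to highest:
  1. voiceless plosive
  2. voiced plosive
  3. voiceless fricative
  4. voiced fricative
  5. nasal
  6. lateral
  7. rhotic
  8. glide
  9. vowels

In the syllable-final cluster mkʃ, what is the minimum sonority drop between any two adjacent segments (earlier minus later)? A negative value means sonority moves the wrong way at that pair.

-2

/m/ — nasal, sonority 5.
/k/ — voiceless plosive, sonority 1.
/ʃ/ — voiceless fricative, sonority 3.
/m/→/k/: change +4.
/k/→/ʃ/: change -2.
Minimum = -2.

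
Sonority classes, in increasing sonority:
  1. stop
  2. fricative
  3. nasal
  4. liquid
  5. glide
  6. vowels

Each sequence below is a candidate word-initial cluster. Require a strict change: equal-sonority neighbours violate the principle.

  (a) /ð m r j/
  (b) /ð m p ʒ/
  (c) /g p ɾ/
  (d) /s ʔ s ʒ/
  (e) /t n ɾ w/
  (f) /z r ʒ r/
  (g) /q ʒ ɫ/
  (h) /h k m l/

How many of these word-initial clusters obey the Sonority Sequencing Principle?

(a) sonority 2-3-4-5: well-formed.
(b) sonority 2-3-1-2: ill-formed.
(c) sonority 1-1-4: ill-formed.
(d) sonority 2-1-2-2: ill-formed.
(e) sonority 1-3-4-5: well-formed.
(f) sonority 2-4-2-4: ill-formed.
(g) sonority 1-2-4: well-formed.
(h) sonority 2-1-3-4: ill-formed.

3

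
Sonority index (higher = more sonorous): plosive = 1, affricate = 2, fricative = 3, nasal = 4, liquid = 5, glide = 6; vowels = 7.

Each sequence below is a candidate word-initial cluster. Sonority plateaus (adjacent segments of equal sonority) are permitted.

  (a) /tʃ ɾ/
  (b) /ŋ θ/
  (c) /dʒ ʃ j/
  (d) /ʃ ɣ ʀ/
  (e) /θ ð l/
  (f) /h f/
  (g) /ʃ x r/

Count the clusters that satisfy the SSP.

6

(a) sonority 2-5: well-formed.
(b) sonority 4-3: ill-formed.
(c) sonority 2-3-6: well-formed.
(d) sonority 3-3-5: well-formed.
(e) sonority 3-3-5: well-formed.
(f) sonority 3-3: well-formed.
(g) sonority 3-3-5: well-formed.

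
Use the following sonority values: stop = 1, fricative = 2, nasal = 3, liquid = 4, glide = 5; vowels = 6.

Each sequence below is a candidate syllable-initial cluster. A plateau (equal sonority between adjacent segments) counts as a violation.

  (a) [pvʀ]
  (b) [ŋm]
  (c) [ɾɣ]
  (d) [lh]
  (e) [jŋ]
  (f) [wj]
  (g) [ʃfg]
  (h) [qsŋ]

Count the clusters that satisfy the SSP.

(a) sonority 1-2-4: well-formed.
(b) sonority 3-3: ill-formed.
(c) sonority 4-2: ill-formed.
(d) sonority 4-2: ill-formed.
(e) sonority 5-3: ill-formed.
(f) sonority 5-5: ill-formed.
(g) sonority 2-2-1: ill-formed.
(h) sonority 1-2-3: well-formed.

2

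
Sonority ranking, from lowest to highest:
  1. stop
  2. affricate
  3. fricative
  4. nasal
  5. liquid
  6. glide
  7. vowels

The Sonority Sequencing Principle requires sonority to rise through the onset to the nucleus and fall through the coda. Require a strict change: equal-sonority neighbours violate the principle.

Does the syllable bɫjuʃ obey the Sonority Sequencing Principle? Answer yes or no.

Onset: /b/ is a stop (sonority 1), /ɫ/ is a liquid (sonority 5), /j/ is a glide (sonority 6); then the nucleus /u/ (sonority 7).
Onset profile 1-5-6-7 — rises to the nucleus.
Coda: /ʃ/ is a fricative (sonority 3).
Coda profile 7-3 — falls from the nucleus.

yes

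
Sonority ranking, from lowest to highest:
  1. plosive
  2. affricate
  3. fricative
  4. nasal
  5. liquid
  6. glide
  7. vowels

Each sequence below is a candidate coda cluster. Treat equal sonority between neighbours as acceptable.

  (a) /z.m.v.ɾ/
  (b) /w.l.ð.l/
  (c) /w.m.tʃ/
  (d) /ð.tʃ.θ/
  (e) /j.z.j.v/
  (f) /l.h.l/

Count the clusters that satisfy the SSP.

(a) /z.m.v.ɾ/: profile 3-4-3-5 — violates.
(b) /w.l.ð.l/: profile 6-5-3-5 — violates.
(c) /w.m.tʃ/: profile 6-4-2 — obeys.
(d) /ð.tʃ.θ/: profile 3-2-3 — violates.
(e) /j.z.j.v/: profile 6-3-6-3 — violates.
(f) /l.h.l/: profile 5-3-5 — violates.

1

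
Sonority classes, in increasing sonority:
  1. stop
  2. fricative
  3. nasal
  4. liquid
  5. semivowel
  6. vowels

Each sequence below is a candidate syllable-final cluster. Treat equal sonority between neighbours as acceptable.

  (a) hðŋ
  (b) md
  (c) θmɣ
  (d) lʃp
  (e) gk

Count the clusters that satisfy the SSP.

3

(a) 2-2-3 → violates
(b) 3-1 → obeys
(c) 2-3-2 → violates
(d) 4-2-1 → obeys
(e) 1-1 → obeys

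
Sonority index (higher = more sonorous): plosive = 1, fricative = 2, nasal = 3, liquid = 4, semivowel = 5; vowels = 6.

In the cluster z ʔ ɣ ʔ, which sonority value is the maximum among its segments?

2

/z/ — fricative, sonority 2.
/ʔ/ — plosive, sonority 1.
/ɣ/ — fricative, sonority 2.
/ʔ/ — plosive, sonority 1.
The maximum is 2.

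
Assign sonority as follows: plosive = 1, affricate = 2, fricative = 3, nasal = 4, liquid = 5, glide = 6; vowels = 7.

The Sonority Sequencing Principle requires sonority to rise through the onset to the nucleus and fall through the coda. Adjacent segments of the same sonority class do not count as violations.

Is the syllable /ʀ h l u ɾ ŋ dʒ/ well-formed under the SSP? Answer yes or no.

Onset: /ʀ/ is a liquid (sonority 5), /h/ is a fricative (sonority 3), /l/ is a liquid (sonority 5); then the nucleus /u/ (sonority 7).
Onset profile 5-3-5-7 — does not rise throughout.
Coda: /ɾ/ is a liquid (sonority 5), /ŋ/ is a nasal (sonority 4), /dʒ/ is an affricate (sonority 2).
Coda profile 7-5-4-2 — falls from the nucleus.

no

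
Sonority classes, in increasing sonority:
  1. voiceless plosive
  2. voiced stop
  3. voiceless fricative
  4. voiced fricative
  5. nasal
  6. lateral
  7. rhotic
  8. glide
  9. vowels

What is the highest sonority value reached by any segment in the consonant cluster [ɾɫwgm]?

8

/ɾ/ — rhotic, sonority 7.
/ɫ/ — lateral, sonority 6.
/w/ — glide, sonority 8.
/g/ — voiced stop, sonority 2.
/m/ — nasal, sonority 5.
The maximum is 8.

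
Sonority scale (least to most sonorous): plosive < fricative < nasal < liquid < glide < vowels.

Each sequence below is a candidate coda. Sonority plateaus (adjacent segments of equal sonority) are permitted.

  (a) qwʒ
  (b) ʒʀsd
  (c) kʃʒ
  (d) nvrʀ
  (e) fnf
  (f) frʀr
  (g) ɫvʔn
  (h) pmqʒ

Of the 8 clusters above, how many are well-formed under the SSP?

(a) sonority 1-5-2: ill-formed.
(b) sonority 2-4-2-1: ill-formed.
(c) sonority 1-2-2: ill-formed.
(d) sonority 3-2-4-4: ill-formed.
(e) sonority 2-3-2: ill-formed.
(f) sonority 2-4-4-4: ill-formed.
(g) sonority 4-2-1-3: ill-formed.
(h) sonority 1-3-1-2: ill-formed.

0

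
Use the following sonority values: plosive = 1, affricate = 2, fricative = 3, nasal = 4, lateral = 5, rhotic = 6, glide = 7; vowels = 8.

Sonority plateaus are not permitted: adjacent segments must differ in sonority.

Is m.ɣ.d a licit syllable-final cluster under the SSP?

yes

/m/: nasal = 4.
/ɣ/: fricative = 3.
/d/: plosive = 1.
The profile 4-3-1 strictly falls, so the syllable-final cluster satisfies the SSP.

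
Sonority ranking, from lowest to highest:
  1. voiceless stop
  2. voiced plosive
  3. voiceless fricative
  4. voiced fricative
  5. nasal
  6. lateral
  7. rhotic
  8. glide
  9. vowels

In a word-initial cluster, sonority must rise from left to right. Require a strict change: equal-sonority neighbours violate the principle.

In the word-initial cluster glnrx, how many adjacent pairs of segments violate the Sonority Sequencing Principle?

2

/g/ — voiced plosive, sonority 2.
/l/ — lateral, sonority 6.
/n/ — nasal, sonority 5.
/r/ — rhotic, sonority 7.
/x/ — voiceless fricative, sonority 3.
/g/→/l/: 2→6 (rises) — ok.
/l/→/n/: 6→5 (does not rise) — violation.
/n/→/r/: 5→7 (rises) — ok.
/r/→/x/: 7→3 (does not rise) — violation.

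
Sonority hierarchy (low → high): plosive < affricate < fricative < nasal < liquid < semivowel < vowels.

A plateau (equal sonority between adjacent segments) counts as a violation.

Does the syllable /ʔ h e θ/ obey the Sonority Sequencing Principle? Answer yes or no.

yes

Onset: /ʔ/ is a plosive (sonority 1), /h/ is a fricative (sonority 3); then the nucleus /e/ (sonority 7).
Onset profile 1-3-7 — rises to the nucleus.
Coda: /θ/ is a fricative (sonority 3).
Coda profile 7-3 — falls from the nucleus.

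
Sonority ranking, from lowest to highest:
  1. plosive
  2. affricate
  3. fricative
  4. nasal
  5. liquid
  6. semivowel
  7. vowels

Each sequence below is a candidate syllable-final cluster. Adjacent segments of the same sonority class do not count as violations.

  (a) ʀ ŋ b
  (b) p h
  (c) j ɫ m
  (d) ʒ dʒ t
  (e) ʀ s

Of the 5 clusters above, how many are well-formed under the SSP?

(a) sonority 5-4-1: well-formed.
(b) sonority 1-3: ill-formed.
(c) sonority 6-5-4: well-formed.
(d) sonority 3-2-1: well-formed.
(e) sonority 5-3: well-formed.

4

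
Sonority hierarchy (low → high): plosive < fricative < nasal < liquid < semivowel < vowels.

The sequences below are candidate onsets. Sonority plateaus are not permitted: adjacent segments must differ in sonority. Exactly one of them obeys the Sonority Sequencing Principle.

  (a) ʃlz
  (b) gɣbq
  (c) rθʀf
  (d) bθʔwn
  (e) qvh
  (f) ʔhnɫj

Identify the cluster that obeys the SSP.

f

(a) sonority 2-4-2: ill-formed.
(b) sonority 1-2-1-1: ill-formed.
(c) sonority 4-2-4-2: ill-formed.
(d) sonority 1-2-1-5-3: ill-formed.
(e) sonority 1-2-2: ill-formed.
(f) sonority 1-2-3-4-5: well-formed.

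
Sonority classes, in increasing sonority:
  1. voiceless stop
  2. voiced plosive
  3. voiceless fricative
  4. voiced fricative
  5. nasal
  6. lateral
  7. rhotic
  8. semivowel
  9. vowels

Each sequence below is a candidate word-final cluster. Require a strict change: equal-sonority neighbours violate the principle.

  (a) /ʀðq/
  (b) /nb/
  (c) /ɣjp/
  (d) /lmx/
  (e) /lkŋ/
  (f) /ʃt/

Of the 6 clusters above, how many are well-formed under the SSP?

(a) sonority 7-4-1: well-formed.
(b) sonority 5-2: well-formed.
(c) sonority 4-8-1: ill-formed.
(d) sonority 6-5-3: well-formed.
(e) sonority 6-1-5: ill-formed.
(f) sonority 3-1: well-formed.

4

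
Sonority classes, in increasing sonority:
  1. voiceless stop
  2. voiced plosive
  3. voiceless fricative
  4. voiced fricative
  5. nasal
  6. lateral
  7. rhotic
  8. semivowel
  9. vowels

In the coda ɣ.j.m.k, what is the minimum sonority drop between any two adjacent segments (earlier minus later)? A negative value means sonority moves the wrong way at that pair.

/ɣ/: voiced fricative = 4.
/j/: semivowel = 8.
/m/: nasal = 5.
/k/: voiceless stop = 1.
/ɣ/→/j/: change -4.
/j/→/m/: change +3.
/m/→/k/: change +4.
Minimum = -4.

-4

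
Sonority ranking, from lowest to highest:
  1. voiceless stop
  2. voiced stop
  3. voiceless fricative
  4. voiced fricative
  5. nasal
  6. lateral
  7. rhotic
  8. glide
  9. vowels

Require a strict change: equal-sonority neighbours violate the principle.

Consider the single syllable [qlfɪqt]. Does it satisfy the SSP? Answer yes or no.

no

Onset: /q/ is a voiceless stop (sonority 1), /l/ is a lateral (sonority 6), /f/ is a voiceless fricative (sonority 3); then the nucleus /ɪ/ (sonority 9).
Onset profile 1-6-3-9 — does not strictly rise throughout.
Coda: /q/ is a voiceless stop (sonority 1), /t/ is a voiceless stop (sonority 1).
Coda profile 9-1-1 — does not strictly fall throughout.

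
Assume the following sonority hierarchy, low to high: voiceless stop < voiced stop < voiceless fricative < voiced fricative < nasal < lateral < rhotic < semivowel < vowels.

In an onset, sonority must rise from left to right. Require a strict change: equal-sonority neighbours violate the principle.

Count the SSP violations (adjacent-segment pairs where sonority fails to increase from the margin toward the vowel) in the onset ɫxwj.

2

/ɫ/: lateral = 6.
/x/: voiceless fricative = 3.
/w/: semivowel = 8.
/j/: semivowel = 8.
/ɫ/→/x/: 6→3 (does not rise) — violation.
/x/→/w/: 3→8 (rises) — ok.
/w/→/j/: 8→8 (plateau) — violation.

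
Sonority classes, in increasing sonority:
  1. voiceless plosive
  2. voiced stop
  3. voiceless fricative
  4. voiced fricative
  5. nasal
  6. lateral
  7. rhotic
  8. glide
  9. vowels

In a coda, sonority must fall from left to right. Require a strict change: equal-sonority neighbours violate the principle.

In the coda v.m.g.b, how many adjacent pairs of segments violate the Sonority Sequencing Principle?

2

/v/ — voiced fricative, sonority 4.
/m/ — nasal, sonority 5.
/g/ — voiced stop, sonority 2.
/b/ — voiced stop, sonority 2.
/v/→/m/: 4→5 (does not fall) — violation.
/m/→/g/: 5→2 (falls) — ok.
/g/→/b/: 2→2 (plateau) — violation.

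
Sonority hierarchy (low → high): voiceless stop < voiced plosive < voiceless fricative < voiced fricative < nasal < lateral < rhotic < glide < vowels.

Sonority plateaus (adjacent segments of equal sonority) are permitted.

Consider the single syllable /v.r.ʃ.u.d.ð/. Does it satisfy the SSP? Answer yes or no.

no

Onset: /v/ is a voiced fricative (sonority 4), /r/ is a rhotic (sonority 7), /ʃ/ is a voiceless fricative (sonority 3); then the nucleus /u/ (sonority 9).
Onset profile 4-7-3-9 — does not rise throughout.
Coda: /d/ is a voiced plosive (sonority 2), /ð/ is a voiced fricative (sonority 4).
Coda profile 9-2-4 — does not fall throughout.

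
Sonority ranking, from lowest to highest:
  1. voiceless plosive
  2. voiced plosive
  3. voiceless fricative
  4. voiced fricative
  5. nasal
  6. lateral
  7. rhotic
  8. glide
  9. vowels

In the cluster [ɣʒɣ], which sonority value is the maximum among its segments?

4

/ɣ/: voiced fricative = 4.
/ʒ/: voiced fricative = 4.
/ɣ/: voiced fricative = 4.
The maximum is 4.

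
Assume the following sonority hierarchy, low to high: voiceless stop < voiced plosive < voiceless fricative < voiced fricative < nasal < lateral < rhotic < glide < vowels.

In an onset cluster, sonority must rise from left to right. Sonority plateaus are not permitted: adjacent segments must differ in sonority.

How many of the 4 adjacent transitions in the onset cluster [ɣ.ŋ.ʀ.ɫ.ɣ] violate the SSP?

2

/ɣ/ — voiced fricative, sonority 4.
/ŋ/ — nasal, sonority 5.
/ʀ/ — rhotic, sonority 7.
/ɫ/ — lateral, sonority 6.
/ɣ/ — voiced fricative, sonority 4.
/ɣ/→/ŋ/: 4→5 (rises) — ok.
/ŋ/→/ʀ/: 5→7 (rises) — ok.
/ʀ/→/ɫ/: 7→6 (does not rise) — violation.
/ɫ/→/ɣ/: 6→4 (does not rise) — violation.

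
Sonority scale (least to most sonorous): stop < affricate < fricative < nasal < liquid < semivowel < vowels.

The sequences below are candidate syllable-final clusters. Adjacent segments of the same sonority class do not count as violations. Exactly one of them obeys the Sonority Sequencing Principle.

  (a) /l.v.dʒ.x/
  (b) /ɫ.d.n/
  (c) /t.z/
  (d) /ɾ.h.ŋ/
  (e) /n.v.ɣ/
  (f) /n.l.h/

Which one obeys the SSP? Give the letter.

e

(a) /l.v.dʒ.x/: profile 5-3-2-3 — violates.
(b) /ɫ.d.n/: profile 5-1-4 — violates.
(c) /t.z/: profile 1-3 — violates.
(d) /ɾ.h.ŋ/: profile 5-3-4 — violates.
(e) /n.v.ɣ/: profile 4-3-3 — obeys.
(f) /n.l.h/: profile 4-5-3 — violates.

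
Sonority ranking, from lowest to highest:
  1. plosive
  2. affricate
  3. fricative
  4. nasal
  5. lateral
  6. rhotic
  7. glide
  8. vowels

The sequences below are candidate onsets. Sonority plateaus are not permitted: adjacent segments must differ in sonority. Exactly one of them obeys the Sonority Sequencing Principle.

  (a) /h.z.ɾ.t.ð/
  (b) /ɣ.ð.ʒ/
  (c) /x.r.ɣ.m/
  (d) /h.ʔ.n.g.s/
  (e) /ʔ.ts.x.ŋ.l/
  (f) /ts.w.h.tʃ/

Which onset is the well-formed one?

(a) sonority 3-3-6-1-3: ill-formed.
(b) sonority 3-3-3: ill-formed.
(c) sonority 3-6-3-4: ill-formed.
(d) sonority 3-1-4-1-3: ill-formed.
(e) sonority 1-2-3-4-5: well-formed.
(f) sonority 2-7-3-2: ill-formed.

e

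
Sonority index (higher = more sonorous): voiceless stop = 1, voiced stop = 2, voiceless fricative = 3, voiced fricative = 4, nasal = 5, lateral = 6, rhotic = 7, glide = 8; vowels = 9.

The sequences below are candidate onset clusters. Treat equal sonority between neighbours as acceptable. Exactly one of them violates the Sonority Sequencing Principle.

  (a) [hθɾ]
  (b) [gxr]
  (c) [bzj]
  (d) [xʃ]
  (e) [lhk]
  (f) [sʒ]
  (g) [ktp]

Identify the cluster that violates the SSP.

(a) 3-3-7 → obeys
(b) 2-3-7 → obeys
(c) 2-4-8 → obeys
(d) 3-3 → obeys
(e) 6-3-1 → violates
(f) 3-4 → obeys
(g) 1-1-1 → obeys

e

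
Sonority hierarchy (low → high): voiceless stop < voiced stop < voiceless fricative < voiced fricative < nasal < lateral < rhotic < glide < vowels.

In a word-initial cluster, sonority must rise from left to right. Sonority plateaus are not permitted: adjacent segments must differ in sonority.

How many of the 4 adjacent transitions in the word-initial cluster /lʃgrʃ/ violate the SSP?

/l/ — lateral, sonority 6.
/ʃ/ — voiceless fricative, sonority 3.
/g/ — voiced stop, sonority 2.
/r/ — rhotic, sonority 7.
/ʃ/ — voiceless fricative, sonority 3.
/l/→/ʃ/: 6→3 (does not rise) — violation.
/ʃ/→/g/: 3→2 (does not rise) — violation.
/g/→/r/: 2→7 (rises) — ok.
/r/→/ʃ/: 7→3 (does not rise) — violation.

3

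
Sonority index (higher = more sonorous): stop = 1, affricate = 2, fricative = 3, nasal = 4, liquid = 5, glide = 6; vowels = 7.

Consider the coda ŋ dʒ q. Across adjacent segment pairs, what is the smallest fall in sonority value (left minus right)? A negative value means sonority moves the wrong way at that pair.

1

/ŋ/ — nasal, sonority 4.
/dʒ/ — affricate, sonority 2.
/q/ — stop, sonority 1.
/ŋ/→/dʒ/: change +2.
/dʒ/→/q/: change +1.
Minimum = 1.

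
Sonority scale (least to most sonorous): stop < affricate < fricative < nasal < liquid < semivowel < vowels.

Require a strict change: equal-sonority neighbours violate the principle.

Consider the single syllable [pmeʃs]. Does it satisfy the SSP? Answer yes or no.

no

Onset: /p/ is a stop (sonority 1), /m/ is a nasal (sonority 4); then the nucleus /e/ (sonority 7).
Onset profile 1-4-7 — rises to the nucleus.
Coda: /ʃ/ is a fricative (sonority 3), /s/ is a fricative (sonority 3).
Coda profile 7-3-3 — does not strictly fall throughout.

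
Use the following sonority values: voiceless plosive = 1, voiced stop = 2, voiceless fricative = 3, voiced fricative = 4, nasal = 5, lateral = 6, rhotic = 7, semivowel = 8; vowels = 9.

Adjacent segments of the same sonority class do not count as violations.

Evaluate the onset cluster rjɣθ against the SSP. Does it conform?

/r/ — rhotic, sonority 7.
/j/ — semivowel, sonority 8.
/ɣ/ — voiced fricative, sonority 4.
/θ/ — voiceless fricative, sonority 3.
The profile is 7-8-4-3. Between /j/ (8) and /ɣ/ (4) sonority does not rise, so the cluster violates the SSP.

no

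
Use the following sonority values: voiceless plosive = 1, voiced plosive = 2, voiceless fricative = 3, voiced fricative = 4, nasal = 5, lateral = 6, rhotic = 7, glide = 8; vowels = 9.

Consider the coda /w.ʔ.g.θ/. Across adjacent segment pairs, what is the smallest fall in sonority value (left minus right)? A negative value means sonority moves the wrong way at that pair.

-1

/w/ — glide, sonority 8.
/ʔ/ — voiceless plosive, sonority 1.
/g/ — voiced plosive, sonority 2.
/θ/ — voiceless fricative, sonority 3.
/w/→/ʔ/: change +7.
/ʔ/→/g/: change -1.
/g/→/θ/: change -1.
Minimum = -1.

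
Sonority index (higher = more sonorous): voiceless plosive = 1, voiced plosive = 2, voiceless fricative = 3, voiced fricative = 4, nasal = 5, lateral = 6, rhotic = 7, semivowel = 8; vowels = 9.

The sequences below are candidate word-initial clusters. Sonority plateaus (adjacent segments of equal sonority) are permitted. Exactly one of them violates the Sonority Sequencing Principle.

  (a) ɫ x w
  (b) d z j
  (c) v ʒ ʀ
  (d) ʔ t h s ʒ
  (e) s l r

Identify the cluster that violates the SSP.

a

(a) 6-3-8 → violates
(b) 2-4-8 → obeys
(c) 4-4-7 → obeys
(d) 1-1-3-3-4 → obeys
(e) 3-6-7 → obeys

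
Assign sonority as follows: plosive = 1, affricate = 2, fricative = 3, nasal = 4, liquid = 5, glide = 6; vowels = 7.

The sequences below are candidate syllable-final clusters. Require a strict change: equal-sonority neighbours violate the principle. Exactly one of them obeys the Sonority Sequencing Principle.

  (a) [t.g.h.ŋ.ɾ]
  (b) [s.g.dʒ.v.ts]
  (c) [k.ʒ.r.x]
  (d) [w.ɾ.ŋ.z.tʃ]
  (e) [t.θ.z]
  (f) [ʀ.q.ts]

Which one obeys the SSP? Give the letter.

(a) [t.g.h.ŋ.ɾ]: profile 1-1-3-4-5 — violates.
(b) [s.g.dʒ.v.ts]: profile 3-1-2-3-2 — violates.
(c) [k.ʒ.r.x]: profile 1-3-5-3 — violates.
(d) [w.ɾ.ŋ.z.tʃ]: profile 6-5-4-3-2 — obeys.
(e) [t.θ.z]: profile 1-3-3 — violates.
(f) [ʀ.q.ts]: profile 5-1-2 — violates.

d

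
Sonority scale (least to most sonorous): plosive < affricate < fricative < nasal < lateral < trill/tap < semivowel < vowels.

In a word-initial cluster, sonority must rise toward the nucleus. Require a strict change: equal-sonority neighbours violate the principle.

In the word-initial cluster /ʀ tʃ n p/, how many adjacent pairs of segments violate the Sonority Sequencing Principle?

/ʀ/ — trill/tap, sonority 6.
/tʃ/ — affricate, sonority 2.
/n/ — nasal, sonority 4.
/p/ — plosive, sonority 1.
/ʀ/→/tʃ/: 6→2 (does not rise) — violation.
/tʃ/→/n/: 2→4 (rises) — ok.
/n/→/p/: 4→1 (does not rise) — violation.

2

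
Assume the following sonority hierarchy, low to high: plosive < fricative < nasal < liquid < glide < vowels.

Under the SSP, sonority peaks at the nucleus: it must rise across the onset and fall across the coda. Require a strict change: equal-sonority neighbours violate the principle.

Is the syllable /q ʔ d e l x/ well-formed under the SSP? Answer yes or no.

Onset: /q/ is a plosive (sonority 1), /ʔ/ is a plosive (sonority 1), /d/ is a plosive (sonority 1); then the nucleus /e/ (sonority 6).
Onset profile 1-1-1-6 — does not strictly rise throughout.
Coda: /l/ is a liquid (sonority 4), /x/ is a fricative (sonority 2).
Coda profile 6-4-2 — falls from the nucleus.

no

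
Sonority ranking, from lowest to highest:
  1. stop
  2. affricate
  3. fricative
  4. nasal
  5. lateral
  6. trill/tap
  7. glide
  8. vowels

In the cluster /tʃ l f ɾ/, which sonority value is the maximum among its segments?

6

/tʃ/: affricate = 2.
/l/: lateral = 5.
/f/: fricative = 3.
/ɾ/: trill/tap = 6.
The maximum is 6.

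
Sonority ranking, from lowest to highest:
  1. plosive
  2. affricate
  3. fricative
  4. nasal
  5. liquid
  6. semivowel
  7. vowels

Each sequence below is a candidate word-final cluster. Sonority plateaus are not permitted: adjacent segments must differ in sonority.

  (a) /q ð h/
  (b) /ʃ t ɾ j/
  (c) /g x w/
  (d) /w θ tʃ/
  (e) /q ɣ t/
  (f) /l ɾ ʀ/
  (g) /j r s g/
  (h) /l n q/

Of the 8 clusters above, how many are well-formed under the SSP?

3

(a) 1-3-3 → violates
(b) 3-1-5-6 → violates
(c) 1-3-6 → violates
(d) 6-3-2 → obeys
(e) 1-3-1 → violates
(f) 5-5-5 → violates
(g) 6-5-3-1 → obeys
(h) 5-4-1 → obeys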